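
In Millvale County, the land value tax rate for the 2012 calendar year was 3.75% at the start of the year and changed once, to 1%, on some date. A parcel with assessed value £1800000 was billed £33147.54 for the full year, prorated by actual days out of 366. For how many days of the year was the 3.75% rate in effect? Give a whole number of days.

112 days

Let d = days at the first rate; then 366 − d days at the second rate.
£1800000 × [3.75%·d + 1%·(366−d)] / 366 = £33147.54
Solving gives d = 112, so the new rate took effect on April 22, 2012.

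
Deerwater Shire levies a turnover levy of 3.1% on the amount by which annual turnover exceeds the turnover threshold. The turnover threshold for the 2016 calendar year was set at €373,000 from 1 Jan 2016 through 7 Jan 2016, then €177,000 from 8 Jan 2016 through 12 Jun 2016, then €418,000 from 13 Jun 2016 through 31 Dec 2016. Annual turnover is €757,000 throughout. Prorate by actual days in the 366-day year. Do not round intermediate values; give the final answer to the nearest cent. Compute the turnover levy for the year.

€13,740.45

1 Jan – 7 Jan 2016: 7 days, exemption €373,000 → (€757,000 − €373,000) × 3.1% × 7/366 = €227.6721
8 Jan – 12 Jun 2016: 157 days, exemption €177,000 → (€757,000 − €177,000) × 3.1% × 157/366 = €7,712.7322
13 Jun – 31 Dec 2016: 202 days, exemption €418,000 → (€757,000 − €418,000) × 3.1% × 202/366 = €5,800.0492
Total = €13,740.4536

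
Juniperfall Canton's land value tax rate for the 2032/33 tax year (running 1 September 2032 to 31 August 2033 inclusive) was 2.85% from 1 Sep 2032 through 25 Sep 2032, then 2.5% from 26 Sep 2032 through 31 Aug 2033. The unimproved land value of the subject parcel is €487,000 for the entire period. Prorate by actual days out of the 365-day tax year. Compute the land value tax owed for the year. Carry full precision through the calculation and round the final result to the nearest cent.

1 Sep – 25 Sep 2032: 25 days at 2.85% → €487,000 × 2.85% × 25/365 = €950.6507
26 Sep 2032 – 31 Aug 2033: 340 days at 2.5% → €487,000 × 2.5% × 340/365 = €11,341.0959
Total = €12,291.7466

€12,291.75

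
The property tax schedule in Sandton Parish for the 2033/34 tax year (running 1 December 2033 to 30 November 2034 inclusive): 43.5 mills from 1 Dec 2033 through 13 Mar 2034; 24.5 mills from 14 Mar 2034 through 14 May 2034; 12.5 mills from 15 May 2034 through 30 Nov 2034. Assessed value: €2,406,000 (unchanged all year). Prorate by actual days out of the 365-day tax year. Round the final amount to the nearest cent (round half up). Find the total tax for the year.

€56,026.84

1 Dec 2033 – 13 Mar 2034: 103 days at 43.5 mills → €2,406,000 × 4.35% × 103/365 = €29,534.4740
14 Mar – 14 May 2034: 62 days at 24.5 mills → €2,406,000 × 2.45% × 62/365 = €10,012.9151
15 May – 30 Nov 2034: 200 days at 12.5 mills → €2,406,000 × 1.25% × 200/365 = €16,479.4521
Total = €56,026.8411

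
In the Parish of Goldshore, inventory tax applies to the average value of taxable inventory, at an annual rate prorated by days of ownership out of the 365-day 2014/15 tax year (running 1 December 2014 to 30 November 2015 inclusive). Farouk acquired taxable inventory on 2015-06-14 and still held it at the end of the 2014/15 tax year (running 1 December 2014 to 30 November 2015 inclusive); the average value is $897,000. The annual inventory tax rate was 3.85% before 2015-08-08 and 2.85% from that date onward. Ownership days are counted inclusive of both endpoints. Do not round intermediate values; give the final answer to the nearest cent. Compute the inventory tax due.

$13,258.40

2015-06-14 to 2015-08-07: 55 days at 3.85% → $897,000 × 3.85% × 55/365 = $5,203.8288
2015-08-08 to 2015-11-30: 115 days at 2.85% → $897,000 × 2.85% × 115/365 = $8,054.5685
Total = $13,258.3973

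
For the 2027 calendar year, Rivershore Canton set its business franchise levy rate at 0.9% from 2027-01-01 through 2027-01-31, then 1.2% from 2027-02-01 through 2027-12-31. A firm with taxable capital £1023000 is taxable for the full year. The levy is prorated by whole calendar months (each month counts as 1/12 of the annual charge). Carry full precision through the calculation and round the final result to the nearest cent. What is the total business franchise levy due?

£12020.25

2027-01-01 to 2027-01-31: 1 month at 0.9% → £1023000 × 0.9% × 1/12 = £767.2500
2027-02-01 to 2027-12-31: 11 months at 1.2% → £1023000 × 1.2% × 11/12 = £11253.0000
Total = £12020.2500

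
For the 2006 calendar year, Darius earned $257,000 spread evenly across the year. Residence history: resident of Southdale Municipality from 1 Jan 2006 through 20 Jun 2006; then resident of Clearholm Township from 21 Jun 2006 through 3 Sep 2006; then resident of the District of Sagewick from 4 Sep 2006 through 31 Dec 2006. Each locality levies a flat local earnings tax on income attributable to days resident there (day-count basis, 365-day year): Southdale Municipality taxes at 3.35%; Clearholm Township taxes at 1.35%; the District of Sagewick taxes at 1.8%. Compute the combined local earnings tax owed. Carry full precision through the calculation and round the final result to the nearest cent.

$6,254.61

Southdale Municipality, 1 Jan – 20 Jun 2006: 171 days → $257,000 × 3.35% × 171/365 = $4,033.4918
Clearholm Township, 21 Jun – 3 Sep 2006: 75 days → $257,000 × 1.35% × 75/365 = $712.9110
The District of Sagewick, 4 Sep – 31 Dec 2006: 119 days → $257,000 × 1.8% × 119/365 = $1,508.2027
Total = $6,254.6055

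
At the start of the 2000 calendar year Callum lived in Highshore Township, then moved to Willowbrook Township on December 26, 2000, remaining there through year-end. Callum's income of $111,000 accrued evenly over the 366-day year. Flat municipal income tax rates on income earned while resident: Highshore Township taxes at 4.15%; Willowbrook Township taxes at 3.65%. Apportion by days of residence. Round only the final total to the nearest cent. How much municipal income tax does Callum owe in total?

$4,597.40

Highshore Township, January 1 – December 25, 2000: 360 days → $111,000 × 4.15% × 360/366 = $4,530.9836
Willowbrook Township, December 26 – December 31, 2000: 6 days → $111,000 × 3.65% × 6/366 = $66.4180
Total = $4,597.4016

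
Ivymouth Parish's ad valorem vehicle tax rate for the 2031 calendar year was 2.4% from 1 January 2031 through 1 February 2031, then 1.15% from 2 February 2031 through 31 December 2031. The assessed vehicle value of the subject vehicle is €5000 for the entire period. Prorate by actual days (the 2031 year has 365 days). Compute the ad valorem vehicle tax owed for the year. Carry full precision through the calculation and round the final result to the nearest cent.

1 January – 1 February 2031: 32 days at 2.4% → €5000 × 2.4% × 32/365 = €10.5205
2 February – 31 December 2031: 333 days at 1.15% → €5000 × 1.15% × 333/365 = €52.4589
Total = €62.9795

€62.98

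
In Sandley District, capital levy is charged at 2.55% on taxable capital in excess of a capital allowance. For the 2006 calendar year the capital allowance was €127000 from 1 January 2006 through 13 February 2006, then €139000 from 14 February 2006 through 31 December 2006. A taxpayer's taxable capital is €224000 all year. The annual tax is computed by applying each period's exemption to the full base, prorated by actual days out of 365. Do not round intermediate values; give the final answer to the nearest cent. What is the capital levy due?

1 January – 13 February 2006: 44 days, exemption €127000 → (€224000 − €127000) × 2.55% × 44/365 = €298.1753
14 February – 31 December 2006: 321 days, exemption €139000 → (€224000 − €139000) × 2.55% × 321/365 = €1906.2123
Total = €2204.3877

€2204.39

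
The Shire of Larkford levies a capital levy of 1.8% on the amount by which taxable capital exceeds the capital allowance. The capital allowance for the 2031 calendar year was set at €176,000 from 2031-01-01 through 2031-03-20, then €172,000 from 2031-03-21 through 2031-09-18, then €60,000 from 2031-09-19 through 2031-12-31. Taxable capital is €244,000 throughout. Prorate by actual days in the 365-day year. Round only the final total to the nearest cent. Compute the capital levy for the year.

2031-01-01 to 2031-03-20: 79 days, exemption €176,000 → (€244,000 − €176,000) × 1.8% × 79/365 = €264.9205
2031-03-21 to 2031-09-18: 182 days, exemption €172,000 → (€244,000 − €172,000) × 1.8% × 182/365 = €646.2247
2031-09-19 to 2031-12-31: 104 days, exemption €60,000 → (€244,000 − €60,000) × 1.8% × 104/365 = €943.6932
Total = €1,854.8384

€1,854.84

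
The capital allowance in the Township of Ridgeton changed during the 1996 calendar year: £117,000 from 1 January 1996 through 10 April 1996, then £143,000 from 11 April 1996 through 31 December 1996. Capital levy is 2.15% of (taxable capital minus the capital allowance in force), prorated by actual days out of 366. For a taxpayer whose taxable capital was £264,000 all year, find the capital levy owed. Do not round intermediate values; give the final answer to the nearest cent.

£2,755.76

1 January – 10 April 1996: 101 days, exemption £117,000 → (£264,000 − £117,000) × 2.15% × 101/366 = £872.1598
11 April – 31 December 1996: 265 days, exemption £143,000 → (£264,000 − £143,000) × 2.15% × 265/366 = £1,883.5997
Total = £2,755.7596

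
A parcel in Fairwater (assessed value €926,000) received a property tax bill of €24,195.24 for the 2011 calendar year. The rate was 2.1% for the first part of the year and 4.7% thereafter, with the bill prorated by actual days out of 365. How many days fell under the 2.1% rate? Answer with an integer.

293 days

Let d = days at the first rate; then 365 − d days at the second rate.
€926,000 × [2.1%·d + 4.7%·(365−d)] / 365 = €24,195.24
Solving gives d = 293, so the new rate took effect on 21 Oct 2011.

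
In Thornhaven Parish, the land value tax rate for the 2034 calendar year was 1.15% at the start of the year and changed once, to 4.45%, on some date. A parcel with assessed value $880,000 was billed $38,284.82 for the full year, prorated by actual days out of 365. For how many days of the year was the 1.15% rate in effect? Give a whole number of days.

Let d = days at the first rate; then 365 − d days at the second rate.
$880,000 × [1.15%·d + 4.45%·(365−d)] / 365 = $38,284.82
Solving gives d = 11, so the new rate took effect on 12 January 2034.

11 days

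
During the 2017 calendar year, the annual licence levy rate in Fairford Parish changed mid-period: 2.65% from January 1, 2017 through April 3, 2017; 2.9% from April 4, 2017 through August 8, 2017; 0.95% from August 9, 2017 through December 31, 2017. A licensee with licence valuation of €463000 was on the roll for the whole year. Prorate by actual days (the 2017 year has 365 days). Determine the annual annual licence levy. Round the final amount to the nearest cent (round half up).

January 1 – April 3, 2017: 93 days at 2.65% → €463000 × 2.65% × 93/365 = €3126.2014
April 4 – August 8, 2017: 127 days at 2.9% → €463000 × 2.9% × 127/365 = €4671.8603
August 9 – December 31, 2017: 145 days at 0.95% → €463000 × 0.95% × 145/365 = €1747.3493
Total = €9545.4110

€9545.41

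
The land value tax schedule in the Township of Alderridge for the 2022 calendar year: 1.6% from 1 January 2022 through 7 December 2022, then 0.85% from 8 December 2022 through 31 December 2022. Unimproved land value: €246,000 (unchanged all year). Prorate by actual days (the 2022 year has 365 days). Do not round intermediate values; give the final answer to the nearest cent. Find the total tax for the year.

1 January – 7 December 2022: 341 days at 1.6% → €246,000 × 1.6% × 341/365 = €3,677.1945
8 December – 31 December 2022: 24 days at 0.85% → €246,000 × 0.85% × 24/365 = €137.4904
Total = €3,814.6849

€3,814.68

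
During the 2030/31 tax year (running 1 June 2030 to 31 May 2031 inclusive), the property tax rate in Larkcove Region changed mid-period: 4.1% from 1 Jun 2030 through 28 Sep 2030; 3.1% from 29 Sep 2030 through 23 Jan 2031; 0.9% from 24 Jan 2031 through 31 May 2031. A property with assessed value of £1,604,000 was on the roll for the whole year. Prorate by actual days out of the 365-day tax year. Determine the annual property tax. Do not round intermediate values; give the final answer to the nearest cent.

£42,622.45

1 Jun – 28 Sep 2030: 120 days at 4.1% → £1,604,000 × 4.1% × 120/365 = £21,621.0411
29 Sep 2030 – 23 Jan 2031: 117 days at 3.1% → £1,604,000 × 3.1% × 117/365 = £15,938.9260
24 Jan – 31 May 2031: 128 days at 0.9% → £1,604,000 × 0.9% × 128/365 = £5,062.4877
Total = £42,622.4548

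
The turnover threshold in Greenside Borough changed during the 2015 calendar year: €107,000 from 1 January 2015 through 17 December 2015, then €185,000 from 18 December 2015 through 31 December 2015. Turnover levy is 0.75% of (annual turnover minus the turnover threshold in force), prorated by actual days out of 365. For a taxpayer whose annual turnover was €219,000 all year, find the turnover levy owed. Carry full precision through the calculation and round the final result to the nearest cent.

€817.56

1 January – 17 December 2015: 351 days, exemption €107,000 → (€219,000 − €107,000) × 0.75% × 351/365 = €807.7808
18 December – 31 December 2015: 14 days, exemption €185,000 → (€219,000 − €185,000) × 0.75% × 14/365 = €9.7808
Total = €817.5616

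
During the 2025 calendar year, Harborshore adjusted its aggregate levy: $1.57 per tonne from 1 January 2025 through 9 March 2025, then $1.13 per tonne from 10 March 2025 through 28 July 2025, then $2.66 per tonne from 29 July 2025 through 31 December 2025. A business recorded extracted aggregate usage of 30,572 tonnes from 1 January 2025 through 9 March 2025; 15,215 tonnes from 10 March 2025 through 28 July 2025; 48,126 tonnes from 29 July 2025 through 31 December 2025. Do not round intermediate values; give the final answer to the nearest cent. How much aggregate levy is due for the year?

$193,206.15

1 January – 9 March 2025: 30,572 tonnes at $1.57/tonne → $47,998.04
10 March – 28 July 2025: 15,215 tonnes at $1.13/tonne → $17,192.95
29 July – 31 December 2025: 48,126 tonnes at $2.66/tonne → $128,015.16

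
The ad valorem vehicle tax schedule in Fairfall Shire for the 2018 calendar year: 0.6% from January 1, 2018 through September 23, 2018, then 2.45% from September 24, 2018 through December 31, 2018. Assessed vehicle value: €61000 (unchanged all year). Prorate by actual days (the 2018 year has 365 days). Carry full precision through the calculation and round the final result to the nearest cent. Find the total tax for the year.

January 1 – September 23, 2018: 266 days at 0.6% → €61000 × 0.6% × 266/365 = €266.7288
September 24 – December 31, 2018: 99 days at 2.45% → €61000 × 2.45% × 99/365 = €405.3575
Total = €672.0863

€672.09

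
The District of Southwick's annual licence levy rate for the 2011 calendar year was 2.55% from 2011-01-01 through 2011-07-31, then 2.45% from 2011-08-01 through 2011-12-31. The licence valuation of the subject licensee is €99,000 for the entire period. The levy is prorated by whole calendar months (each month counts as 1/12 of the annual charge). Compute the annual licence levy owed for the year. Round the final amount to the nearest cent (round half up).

2011-01-01 to 2011-07-31: 7 months at 2.55% → €99,000 × 2.55% × 7/12 = €1,472.6250
2011-08-01 to 2011-12-31: 5 months at 2.45% → €99,000 × 2.45% × 5/12 = €1,010.6250
Total = €2,483.2500

€2,483.25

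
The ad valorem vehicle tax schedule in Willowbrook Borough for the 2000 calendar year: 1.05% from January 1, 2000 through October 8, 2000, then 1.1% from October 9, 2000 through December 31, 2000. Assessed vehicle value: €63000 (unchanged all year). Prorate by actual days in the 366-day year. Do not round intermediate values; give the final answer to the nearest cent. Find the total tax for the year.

€668.73

January 1 – October 8, 2000: 282 days at 1.05% → €63000 × 1.05% × 282/366 = €509.6803
October 9 – December 31, 2000: 84 days at 1.1% → €63000 × 1.1% × 84/366 = €159.0492
Total = €668.7295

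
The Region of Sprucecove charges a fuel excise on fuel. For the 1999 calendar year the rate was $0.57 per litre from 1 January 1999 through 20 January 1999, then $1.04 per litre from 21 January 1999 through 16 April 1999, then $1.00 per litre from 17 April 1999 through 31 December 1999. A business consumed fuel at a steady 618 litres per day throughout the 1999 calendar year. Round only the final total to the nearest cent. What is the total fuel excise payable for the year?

$222,381.12

1 January – 20 January 1999: 20 days × 618 litres/day = 12,360 litres at $0.57/litre → $7,045.20
21 January – 16 April 1999: 86 days × 618 litres/day = 53,148 litres at $1.04/litre → $55,273.92
17 April – 31 December 1999: 259 days × 618 litres/day = 160,062 litres at $1.00/litre → $160,062.00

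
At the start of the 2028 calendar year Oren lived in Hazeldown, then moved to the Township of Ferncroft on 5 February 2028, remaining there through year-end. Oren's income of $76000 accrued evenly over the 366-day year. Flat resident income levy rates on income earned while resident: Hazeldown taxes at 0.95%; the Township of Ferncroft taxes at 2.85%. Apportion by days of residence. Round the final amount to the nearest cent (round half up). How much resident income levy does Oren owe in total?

Hazeldown, 1 January – 4 February 2028: 35 days → $76000 × 0.95% × 35/366 = $69.0437
The Township of Ferncroft, 5 February – 31 December 2028: 331 days → $76000 × 2.85% × 331/366 = $1958.8689
Total = $2027.9126

$2027.91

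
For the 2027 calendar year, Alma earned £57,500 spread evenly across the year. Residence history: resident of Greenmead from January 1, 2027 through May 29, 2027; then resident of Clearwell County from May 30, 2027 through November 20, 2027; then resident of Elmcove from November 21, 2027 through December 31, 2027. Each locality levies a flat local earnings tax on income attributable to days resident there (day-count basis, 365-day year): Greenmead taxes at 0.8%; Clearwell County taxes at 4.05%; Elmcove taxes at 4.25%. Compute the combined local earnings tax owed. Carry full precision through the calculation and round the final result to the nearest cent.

Greenmead, January 1 – May 29, 2027: 149 days → £57,500 × 0.8% × 149/365 = £187.7808
Clearwell County, May 30 – November 20, 2027: 175 days → £57,500 × 4.05% × 175/365 = £1,116.5240
Elmcove, November 21 – December 31, 2027: 41 days → £57,500 × 4.25% × 41/365 = £274.5034
Total = £1,578.8082

£1,578.81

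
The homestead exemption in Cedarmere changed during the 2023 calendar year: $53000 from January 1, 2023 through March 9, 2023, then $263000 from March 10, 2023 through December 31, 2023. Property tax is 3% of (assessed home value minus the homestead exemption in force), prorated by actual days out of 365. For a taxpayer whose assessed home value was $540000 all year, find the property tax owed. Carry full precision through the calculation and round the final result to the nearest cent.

$9483.70

January 1 – March 9, 2023: 68 days, exemption $53000 → ($540000 − $53000) × 3% × 68/365 = $2721.8630
March 10 – December 31, 2023: 297 days, exemption $263000 → ($540000 − $263000) × 3% × 297/365 = $6761.8356
Total = $9483.6986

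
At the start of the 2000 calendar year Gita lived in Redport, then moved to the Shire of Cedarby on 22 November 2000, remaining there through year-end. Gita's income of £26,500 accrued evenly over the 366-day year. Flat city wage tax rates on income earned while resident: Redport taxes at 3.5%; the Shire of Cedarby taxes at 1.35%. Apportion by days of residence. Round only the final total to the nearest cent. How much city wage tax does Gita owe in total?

£865.23

Redport, 1 January – 21 November 2000: 326 days → £26,500 × 3.5% × 326/366 = £826.1339
The Shire of Cedarby, 22 November – 31 December 2000: 40 days → £26,500 × 1.35% × 40/366 = £39.0984
Total = £865.2322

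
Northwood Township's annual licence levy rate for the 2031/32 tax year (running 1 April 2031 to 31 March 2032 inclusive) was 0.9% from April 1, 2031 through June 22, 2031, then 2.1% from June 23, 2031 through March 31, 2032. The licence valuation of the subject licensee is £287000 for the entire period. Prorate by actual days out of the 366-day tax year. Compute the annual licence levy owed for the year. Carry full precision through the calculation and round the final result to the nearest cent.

£5245.98

April 1 – June 22, 2031: 83 days at 0.9% → £287000 × 0.9% × 83/366 = £585.7623
June 23, 2031 – March 31, 2032: 283 days at 2.1% → £287000 × 2.1% × 283/366 = £4660.2213
Total = £5245.9836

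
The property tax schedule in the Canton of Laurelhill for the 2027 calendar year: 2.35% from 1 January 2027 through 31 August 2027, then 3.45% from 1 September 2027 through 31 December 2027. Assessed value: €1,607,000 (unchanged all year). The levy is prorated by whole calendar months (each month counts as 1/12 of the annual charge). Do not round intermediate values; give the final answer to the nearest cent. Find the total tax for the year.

1 January – 31 August 2027: 8 months at 2.35% → €1,607,000 × 2.35% × 8/12 = €25,176.3333
1 September – 31 December 2027: 4 months at 3.45% → €1,607,000 × 3.45% × 4/12 = €18,480.5000
Total = €43,656.8333

€43,656.83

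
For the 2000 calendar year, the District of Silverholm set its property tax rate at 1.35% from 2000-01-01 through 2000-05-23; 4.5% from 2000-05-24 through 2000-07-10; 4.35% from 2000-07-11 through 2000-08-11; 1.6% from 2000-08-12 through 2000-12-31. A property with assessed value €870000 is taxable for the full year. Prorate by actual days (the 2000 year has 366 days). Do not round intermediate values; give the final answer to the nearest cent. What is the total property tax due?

€18464.92

2000-01-01 to 2000-05-23: 144 days at 1.35% → €870000 × 1.35% × 144/366 = €4620.9836
2000-05-24 to 2000-07-10: 48 days at 4.5% → €870000 × 4.5% × 48/366 = €5134.4262
2000-07-11 to 2000-08-11: 32 days at 4.35% → €870000 × 4.35% × 32/366 = €3308.8525
2000-08-12 to 2000-12-31: 142 days at 1.6% → €870000 × 1.6% × 142/366 = €5400.6557
Total = €18464.9180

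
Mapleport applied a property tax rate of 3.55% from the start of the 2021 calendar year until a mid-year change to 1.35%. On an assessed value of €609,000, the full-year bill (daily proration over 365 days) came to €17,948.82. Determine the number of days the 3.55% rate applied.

Let d = days at the first rate; then 365 − d days at the second rate.
€609,000 × [3.55%·d + 1.35%·(365−d)] / 365 = €17,948.82
Solving gives d = 265, so the new rate took effect on 23 September 2021.

265 days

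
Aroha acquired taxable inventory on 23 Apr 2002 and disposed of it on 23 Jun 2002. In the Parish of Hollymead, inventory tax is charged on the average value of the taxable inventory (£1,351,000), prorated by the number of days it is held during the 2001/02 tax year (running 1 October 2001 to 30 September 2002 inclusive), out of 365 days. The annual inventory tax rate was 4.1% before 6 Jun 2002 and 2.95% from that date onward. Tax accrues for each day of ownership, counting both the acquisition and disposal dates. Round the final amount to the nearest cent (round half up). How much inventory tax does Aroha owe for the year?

23 Apr – 5 Jun 2002: 44 days at 4.1% → £1,351,000 × 4.1% × 44/365 = £6,677.2712
6 Jun – 23 Jun 2002: 18 days at 2.95% → £1,351,000 × 2.95% × 18/365 = £1,965.4274
Total = £8,642.6986

£8,642.70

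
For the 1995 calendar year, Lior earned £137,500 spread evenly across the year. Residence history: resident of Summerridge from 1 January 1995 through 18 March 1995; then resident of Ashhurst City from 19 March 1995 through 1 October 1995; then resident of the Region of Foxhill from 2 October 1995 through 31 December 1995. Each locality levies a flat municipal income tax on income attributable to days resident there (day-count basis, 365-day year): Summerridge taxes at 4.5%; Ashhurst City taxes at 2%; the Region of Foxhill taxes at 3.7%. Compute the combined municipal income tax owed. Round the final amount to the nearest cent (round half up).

Summerridge, 1 January – 18 March 1995: 77 days → £137,500 × 4.5% × 77/365 = £1,305.3082
Ashhurst City, 19 March – 1 October 1995: 197 days → £137,500 × 2% × 197/365 = £1,484.2466
The Region of Foxhill, 2 October – 31 December 1995: 91 days → £137,500 × 3.7% × 91/365 = £1,268.3904
Total = £4,057.9452

£4,057.95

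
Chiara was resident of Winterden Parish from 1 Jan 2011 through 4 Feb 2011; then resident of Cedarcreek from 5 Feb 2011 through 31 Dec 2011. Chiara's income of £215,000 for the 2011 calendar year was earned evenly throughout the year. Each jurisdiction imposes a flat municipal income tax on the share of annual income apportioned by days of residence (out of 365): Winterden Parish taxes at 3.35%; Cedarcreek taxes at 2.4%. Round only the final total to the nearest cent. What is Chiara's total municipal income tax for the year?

Winterden Parish, 1 Jan – 4 Feb 2011: 35 days → £215,000 × 3.35% × 35/365 = £690.6507
Cedarcreek, 5 Feb – 31 Dec 2011: 330 days → £215,000 × 2.4% × 330/365 = £4,665.2055
Total = £5,355.8562

£5,355.86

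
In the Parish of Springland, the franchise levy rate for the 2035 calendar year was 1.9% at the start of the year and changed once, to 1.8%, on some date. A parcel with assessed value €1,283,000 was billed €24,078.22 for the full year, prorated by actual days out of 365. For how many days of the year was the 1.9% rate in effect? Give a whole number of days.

280 days

Let d = days at the first rate; then 365 − d days at the second rate.
€1,283,000 × [1.9%·d + 1.8%·(365−d)] / 365 = €24,078.22
Solving gives d = 280, so the new rate took effect on 8 October 2035.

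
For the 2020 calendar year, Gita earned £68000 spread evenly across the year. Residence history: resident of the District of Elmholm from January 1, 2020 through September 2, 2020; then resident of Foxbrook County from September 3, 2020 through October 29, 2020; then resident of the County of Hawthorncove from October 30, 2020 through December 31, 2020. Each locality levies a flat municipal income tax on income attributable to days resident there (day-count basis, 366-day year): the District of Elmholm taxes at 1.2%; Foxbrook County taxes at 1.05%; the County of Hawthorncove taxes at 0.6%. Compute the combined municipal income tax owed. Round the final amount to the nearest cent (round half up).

The District of Elmholm, January 1 – September 2, 2020: 246 days → £68000 × 1.2% × 246/366 = £548.4590
Foxbrook County, September 3 – October 29, 2020: 57 days → £68000 × 1.05% × 57/366 = £111.1967
The County of Hawthorncove, October 30 – December 31, 2020: 63 days → £68000 × 0.6% × 63/366 = £70.2295
Total = £729.8852

£729.89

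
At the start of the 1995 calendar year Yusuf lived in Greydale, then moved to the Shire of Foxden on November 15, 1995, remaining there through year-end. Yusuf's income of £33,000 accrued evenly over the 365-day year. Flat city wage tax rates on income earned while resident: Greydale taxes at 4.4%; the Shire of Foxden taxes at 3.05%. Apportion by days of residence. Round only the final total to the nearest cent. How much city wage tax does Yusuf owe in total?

£1,394.63

Greydale, January 1 – November 14, 1995: 318 days → £33,000 × 4.4% × 318/365 = £1,265.0301
The Shire of Foxden, November 15 – December 31, 1995: 47 days → £33,000 × 3.05% × 47/365 = £129.6041
Total = £1,394.6342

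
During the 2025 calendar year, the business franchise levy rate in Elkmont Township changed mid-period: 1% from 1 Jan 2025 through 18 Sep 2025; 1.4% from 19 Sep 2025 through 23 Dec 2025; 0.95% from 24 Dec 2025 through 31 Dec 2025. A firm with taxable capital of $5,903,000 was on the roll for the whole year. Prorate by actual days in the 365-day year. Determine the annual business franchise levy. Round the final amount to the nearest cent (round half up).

$65,175.59

1 Jan – 18 Sep 2025: 261 days at 1% → $5,903,000 × 1% × 261/365 = $42,210.4932
19 Sep – 23 Dec 2025: 96 days at 1.4% → $5,903,000 × 1.4% × 96/365 = $21,735.9781
24 Dec – 31 Dec 2025: 8 days at 0.95% → $5,903,000 × 0.95% × 8/365 = $1,229.1178
Total = $65,175.5890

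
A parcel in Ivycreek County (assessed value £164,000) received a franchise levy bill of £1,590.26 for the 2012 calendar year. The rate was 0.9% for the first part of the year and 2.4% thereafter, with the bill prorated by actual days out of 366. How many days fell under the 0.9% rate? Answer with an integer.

Let d = days at the first rate; then 366 − d days at the second rate.
£164,000 × [0.9%·d + 2.4%·(366−d)] / 366 = £1,590.26
Solving gives d = 349, so the new rate took effect on 15 December 2012.

349 days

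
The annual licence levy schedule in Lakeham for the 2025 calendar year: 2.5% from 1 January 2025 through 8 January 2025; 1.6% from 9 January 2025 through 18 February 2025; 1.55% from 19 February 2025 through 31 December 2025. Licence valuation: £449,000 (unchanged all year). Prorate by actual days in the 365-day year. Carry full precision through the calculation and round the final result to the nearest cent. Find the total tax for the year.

£7,078.21

1 January – 8 January 2025: 8 days at 2.5% → £449,000 × 2.5% × 8/365 = £246.0274
9 January – 18 February 2025: 41 days at 1.6% → £449,000 × 1.6% × 41/365 = £806.9699
19 February – 31 December 2025: 316 days at 1.55% → £449,000 × 1.55% × 316/365 = £6,025.2110
Total = £7,078.2082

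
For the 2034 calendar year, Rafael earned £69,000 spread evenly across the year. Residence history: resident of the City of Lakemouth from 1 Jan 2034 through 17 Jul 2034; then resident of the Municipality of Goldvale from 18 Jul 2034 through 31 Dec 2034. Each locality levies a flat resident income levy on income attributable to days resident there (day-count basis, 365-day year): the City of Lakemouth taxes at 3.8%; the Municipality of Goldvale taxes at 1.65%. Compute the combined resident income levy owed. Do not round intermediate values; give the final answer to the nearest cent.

The City of Lakemouth, 1 Jan – 17 Jul 2034: 198 days → £69,000 × 3.8% × 198/365 = £1,422.3452
The Municipality of Goldvale, 18 Jul – 31 Dec 2034: 167 days → £69,000 × 1.65% × 167/365 = £520.9027
Total = £1,943.2479

£1,943.25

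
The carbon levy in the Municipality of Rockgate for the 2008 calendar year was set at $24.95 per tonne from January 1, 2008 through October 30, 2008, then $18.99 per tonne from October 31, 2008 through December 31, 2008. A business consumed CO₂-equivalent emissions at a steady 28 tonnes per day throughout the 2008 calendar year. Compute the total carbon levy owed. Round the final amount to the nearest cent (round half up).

$245341.04

January 1 – October 30, 2008: 304 days × 28 tonnes/day = 8,512 tonnes at $24.95/tonne → $212374.40
October 31 – December 31, 2008: 62 days × 28 tonnes/day = 1,736 tonnes at $18.99/tonne → $32966.64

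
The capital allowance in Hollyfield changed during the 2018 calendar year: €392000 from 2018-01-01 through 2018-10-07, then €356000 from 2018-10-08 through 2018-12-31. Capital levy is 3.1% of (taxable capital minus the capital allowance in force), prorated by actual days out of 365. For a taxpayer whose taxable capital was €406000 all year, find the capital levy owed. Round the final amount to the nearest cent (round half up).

€693.89

2018-01-01 to 2018-10-07: 280 days, exemption €392000 → (€406000 − €392000) × 3.1% × 280/365 = €332.9315
2018-10-08 to 2018-12-31: 85 days, exemption €356000 → (€406000 − €356000) × 3.1% × 85/365 = €360.9589
Total = €693.8904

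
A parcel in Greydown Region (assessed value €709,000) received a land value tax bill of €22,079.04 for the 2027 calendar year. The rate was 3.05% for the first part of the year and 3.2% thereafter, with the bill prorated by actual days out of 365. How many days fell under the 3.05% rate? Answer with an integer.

209 days

Let d = days at the first rate; then 365 − d days at the second rate.
€709,000 × [3.05%·d + 3.2%·(365−d)] / 365 = €22,079.04
Solving gives d = 209, so the new rate took effect on July 29, 2027.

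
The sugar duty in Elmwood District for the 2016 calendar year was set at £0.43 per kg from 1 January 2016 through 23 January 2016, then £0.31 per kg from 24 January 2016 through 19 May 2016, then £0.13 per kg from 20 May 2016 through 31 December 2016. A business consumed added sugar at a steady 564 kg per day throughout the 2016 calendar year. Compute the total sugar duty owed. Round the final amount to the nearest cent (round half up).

1 January – 23 January 2016: 23 days × 564 kg/day = 12,972 kg at £0.43/kg → £5,577.96
24 January – 19 May 2016: 117 days × 564 kg/day = 65,988 kg at £0.31/kg → £20,456.28
20 May – 31 December 2016: 226 days × 564 kg/day = 127,464 kg at £0.13/kg → £16,570.32

£42,604.56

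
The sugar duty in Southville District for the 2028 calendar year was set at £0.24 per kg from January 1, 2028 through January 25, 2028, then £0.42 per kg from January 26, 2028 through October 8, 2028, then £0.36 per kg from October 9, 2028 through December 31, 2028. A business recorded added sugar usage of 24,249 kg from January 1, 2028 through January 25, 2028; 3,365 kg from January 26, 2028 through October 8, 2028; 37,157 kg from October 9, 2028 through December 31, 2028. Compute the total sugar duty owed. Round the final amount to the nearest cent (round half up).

January 1 – January 25, 2028: 24,249 kg at £0.24/kg → £5819.76
January 26 – October 8, 2028: 3,365 kg at £0.42/kg → £1413.30
October 9 – December 31, 2028: 37,157 kg at £0.36/kg → £13376.52

£20609.58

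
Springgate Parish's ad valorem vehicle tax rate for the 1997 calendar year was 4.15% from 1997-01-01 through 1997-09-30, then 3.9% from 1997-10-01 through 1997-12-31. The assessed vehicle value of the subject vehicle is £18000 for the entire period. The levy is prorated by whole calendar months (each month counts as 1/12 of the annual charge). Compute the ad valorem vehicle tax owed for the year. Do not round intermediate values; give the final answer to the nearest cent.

£735.75

1997-01-01 to 1997-09-30: 9 months at 4.15% → £18000 × 4.15% × 9/12 = £560.2500
1997-10-01 to 1997-12-31: 3 months at 3.9% → £18000 × 3.9% × 3/12 = £175.5000
Total = £735.7500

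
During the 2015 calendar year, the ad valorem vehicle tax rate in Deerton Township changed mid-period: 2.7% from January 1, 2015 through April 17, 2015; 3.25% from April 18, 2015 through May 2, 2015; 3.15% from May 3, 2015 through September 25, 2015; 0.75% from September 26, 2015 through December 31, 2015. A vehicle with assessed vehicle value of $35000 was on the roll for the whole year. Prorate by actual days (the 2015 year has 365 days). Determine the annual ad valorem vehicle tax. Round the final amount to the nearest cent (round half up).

January 1 – April 17, 2015: 107 days at 2.7% → $35000 × 2.7% × 107/365 = $277.0274
April 18 – May 2, 2015: 15 days at 3.25% → $35000 × 3.25% × 15/365 = $46.7466
May 3 – September 25, 2015: 146 days at 3.15% → $35000 × 3.15% × 146/365 = $441.0000
September 26 – December 31, 2015: 97 days at 0.75% → $35000 × 0.75% × 97/365 = $69.7603
Total = $834.5342

$834.53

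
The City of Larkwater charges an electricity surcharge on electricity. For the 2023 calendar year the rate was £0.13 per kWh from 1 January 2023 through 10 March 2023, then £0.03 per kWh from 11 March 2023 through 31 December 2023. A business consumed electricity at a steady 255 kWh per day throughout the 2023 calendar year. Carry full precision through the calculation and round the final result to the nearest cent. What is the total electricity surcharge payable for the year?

£4,551.75

1 January – 10 March 2023: 69 days × 255 kWh/day = 17,595 kWh at £0.13/kWh → £2,287.35
11 March – 31 December 2023: 296 days × 255 kWh/day = 75,480 kWh at £0.03/kWh → £2,264.40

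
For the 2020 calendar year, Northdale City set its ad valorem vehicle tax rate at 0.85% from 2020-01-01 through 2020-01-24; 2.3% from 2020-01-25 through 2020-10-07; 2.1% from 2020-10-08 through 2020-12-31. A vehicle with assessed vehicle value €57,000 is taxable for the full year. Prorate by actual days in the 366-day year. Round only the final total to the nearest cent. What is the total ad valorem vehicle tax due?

€1,230.33

2020-01-01 to 2020-01-24: 24 days at 0.85% → €57,000 × 0.85% × 24/366 = €31.7705
2020-01-25 to 2020-10-07: 257 days at 2.3% → €57,000 × 2.3% × 257/366 = €920.5656
2020-10-08 to 2020-12-31: 85 days at 2.1% → €57,000 × 2.1% × 85/366 = €277.9918
Total = €1,230.3279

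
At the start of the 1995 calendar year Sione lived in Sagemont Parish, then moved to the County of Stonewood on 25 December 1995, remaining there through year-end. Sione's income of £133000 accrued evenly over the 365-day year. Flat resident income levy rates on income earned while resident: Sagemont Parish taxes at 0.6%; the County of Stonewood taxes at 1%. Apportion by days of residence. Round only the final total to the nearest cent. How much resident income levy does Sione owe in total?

Sagemont Parish, 1 January – 24 December 1995: 358 days → £133000 × 0.6% × 358/365 = £782.6959
The County of Stonewood, 25 December – 31 December 1995: 7 days → £133000 × 1% × 7/365 = £25.5068
Total = £808.2027

£808.20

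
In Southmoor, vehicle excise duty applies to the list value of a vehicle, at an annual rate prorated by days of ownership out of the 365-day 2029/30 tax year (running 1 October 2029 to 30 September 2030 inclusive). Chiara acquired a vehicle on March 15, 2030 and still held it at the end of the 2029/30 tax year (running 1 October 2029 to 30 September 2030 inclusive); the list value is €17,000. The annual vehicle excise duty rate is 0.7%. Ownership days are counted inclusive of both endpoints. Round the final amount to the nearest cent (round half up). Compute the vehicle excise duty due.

€65.21

Days held (March 15 – September 30, 2030): 200 out of 365
Tax = €17,000 × 0.7% × 200/365 = €65.2055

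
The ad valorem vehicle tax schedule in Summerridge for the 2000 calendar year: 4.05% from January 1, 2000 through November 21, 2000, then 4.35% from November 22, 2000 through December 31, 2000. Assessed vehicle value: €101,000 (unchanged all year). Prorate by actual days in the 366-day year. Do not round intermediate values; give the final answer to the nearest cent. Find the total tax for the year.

January 1 – November 21, 2000: 326 days at 4.05% → €101,000 × 4.05% × 326/366 = €3,643.4508
November 22 – December 31, 2000: 40 days at 4.35% → €101,000 × 4.35% × 40/366 = €480.1639
Total = €4,123.6148

€4,123.61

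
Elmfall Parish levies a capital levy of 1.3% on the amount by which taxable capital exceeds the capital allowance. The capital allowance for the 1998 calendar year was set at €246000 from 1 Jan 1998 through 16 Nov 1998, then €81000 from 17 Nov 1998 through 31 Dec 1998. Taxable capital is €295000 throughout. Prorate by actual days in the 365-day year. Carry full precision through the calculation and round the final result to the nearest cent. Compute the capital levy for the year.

€901.45

1 Jan – 16 Nov 1998: 320 days, exemption €246000 → (€295000 − €246000) × 1.3% × 320/365 = €558.4658
17 Nov – 31 Dec 1998: 45 days, exemption €81000 → (€295000 − €81000) × 1.3% × 45/365 = €342.9863
Total = €901.4521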